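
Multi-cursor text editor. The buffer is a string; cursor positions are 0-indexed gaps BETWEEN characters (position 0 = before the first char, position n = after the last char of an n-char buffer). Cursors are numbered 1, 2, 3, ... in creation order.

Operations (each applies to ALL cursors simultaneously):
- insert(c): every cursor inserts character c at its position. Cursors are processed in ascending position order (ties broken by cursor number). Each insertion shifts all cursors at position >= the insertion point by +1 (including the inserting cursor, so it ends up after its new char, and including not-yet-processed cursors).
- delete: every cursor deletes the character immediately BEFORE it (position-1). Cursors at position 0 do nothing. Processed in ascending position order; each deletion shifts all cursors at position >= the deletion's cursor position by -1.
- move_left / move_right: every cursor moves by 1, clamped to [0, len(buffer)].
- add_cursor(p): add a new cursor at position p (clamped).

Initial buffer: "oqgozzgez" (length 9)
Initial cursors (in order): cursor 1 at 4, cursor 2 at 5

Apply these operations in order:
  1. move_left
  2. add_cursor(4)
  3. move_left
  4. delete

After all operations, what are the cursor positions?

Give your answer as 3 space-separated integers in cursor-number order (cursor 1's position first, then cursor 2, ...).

After op 1 (move_left): buffer="oqgozzgez" (len 9), cursors c1@3 c2@4, authorship .........
After op 2 (add_cursor(4)): buffer="oqgozzgez" (len 9), cursors c1@3 c2@4 c3@4, authorship .........
After op 3 (move_left): buffer="oqgozzgez" (len 9), cursors c1@2 c2@3 c3@3, authorship .........
After op 4 (delete): buffer="ozzgez" (len 6), cursors c1@0 c2@0 c3@0, authorship ......

Answer: 0 0 0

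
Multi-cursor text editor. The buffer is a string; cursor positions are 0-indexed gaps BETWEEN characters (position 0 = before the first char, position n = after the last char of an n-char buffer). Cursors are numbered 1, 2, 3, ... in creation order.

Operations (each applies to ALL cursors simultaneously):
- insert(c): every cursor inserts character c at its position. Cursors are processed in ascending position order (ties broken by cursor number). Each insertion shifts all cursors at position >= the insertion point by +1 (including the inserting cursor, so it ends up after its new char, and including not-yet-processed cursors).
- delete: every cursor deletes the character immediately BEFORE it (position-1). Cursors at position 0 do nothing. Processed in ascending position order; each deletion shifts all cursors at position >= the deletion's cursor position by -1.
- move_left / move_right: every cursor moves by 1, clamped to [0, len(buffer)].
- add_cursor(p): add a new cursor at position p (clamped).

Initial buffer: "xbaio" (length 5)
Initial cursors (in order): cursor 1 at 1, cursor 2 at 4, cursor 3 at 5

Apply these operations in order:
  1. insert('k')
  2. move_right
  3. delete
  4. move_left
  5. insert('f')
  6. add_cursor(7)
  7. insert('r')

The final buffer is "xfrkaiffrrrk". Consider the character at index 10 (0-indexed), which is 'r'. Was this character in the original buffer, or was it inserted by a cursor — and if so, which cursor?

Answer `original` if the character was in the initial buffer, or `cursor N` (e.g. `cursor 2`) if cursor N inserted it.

After op 1 (insert('k')): buffer="xkbaikok" (len 8), cursors c1@2 c2@6 c3@8, authorship .1...2.3
After op 2 (move_right): buffer="xkbaikok" (len 8), cursors c1@3 c2@7 c3@8, authorship .1...2.3
After op 3 (delete): buffer="xkaik" (len 5), cursors c1@2 c2@5 c3@5, authorship .1..2
After op 4 (move_left): buffer="xkaik" (len 5), cursors c1@1 c2@4 c3@4, authorship .1..2
After op 5 (insert('f')): buffer="xfkaiffk" (len 8), cursors c1@2 c2@7 c3@7, authorship .11..232
After op 6 (add_cursor(7)): buffer="xfkaiffk" (len 8), cursors c1@2 c2@7 c3@7 c4@7, authorship .11..232
After op 7 (insert('r')): buffer="xfrkaiffrrrk" (len 12), cursors c1@3 c2@11 c3@11 c4@11, authorship .111..232342
Authorship (.=original, N=cursor N): . 1 1 1 . . 2 3 2 3 4 2
Index 10: author = 4

Answer: cursor 4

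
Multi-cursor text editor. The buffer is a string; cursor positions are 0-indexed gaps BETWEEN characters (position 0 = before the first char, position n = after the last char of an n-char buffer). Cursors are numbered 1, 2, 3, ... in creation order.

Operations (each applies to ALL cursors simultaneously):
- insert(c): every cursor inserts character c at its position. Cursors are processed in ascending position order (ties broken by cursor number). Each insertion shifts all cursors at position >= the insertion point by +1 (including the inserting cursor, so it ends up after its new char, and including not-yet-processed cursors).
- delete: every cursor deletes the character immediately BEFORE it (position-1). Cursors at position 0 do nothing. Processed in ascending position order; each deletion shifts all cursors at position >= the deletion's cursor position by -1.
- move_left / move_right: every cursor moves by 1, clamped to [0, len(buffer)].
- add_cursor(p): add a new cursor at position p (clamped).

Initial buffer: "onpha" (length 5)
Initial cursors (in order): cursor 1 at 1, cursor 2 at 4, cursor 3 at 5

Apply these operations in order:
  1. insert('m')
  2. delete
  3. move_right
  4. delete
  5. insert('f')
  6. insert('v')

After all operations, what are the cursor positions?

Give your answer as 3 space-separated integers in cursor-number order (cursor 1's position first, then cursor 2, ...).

Answer: 3 8 8

Derivation:
After op 1 (insert('m')): buffer="omnphmam" (len 8), cursors c1@2 c2@6 c3@8, authorship .1...2.3
After op 2 (delete): buffer="onpha" (len 5), cursors c1@1 c2@4 c3@5, authorship .....
After op 3 (move_right): buffer="onpha" (len 5), cursors c1@2 c2@5 c3@5, authorship .....
After op 4 (delete): buffer="op" (len 2), cursors c1@1 c2@2 c3@2, authorship ..
After op 5 (insert('f')): buffer="ofpff" (len 5), cursors c1@2 c2@5 c3@5, authorship .1.23
After op 6 (insert('v')): buffer="ofvpffvv" (len 8), cursors c1@3 c2@8 c3@8, authorship .11.2323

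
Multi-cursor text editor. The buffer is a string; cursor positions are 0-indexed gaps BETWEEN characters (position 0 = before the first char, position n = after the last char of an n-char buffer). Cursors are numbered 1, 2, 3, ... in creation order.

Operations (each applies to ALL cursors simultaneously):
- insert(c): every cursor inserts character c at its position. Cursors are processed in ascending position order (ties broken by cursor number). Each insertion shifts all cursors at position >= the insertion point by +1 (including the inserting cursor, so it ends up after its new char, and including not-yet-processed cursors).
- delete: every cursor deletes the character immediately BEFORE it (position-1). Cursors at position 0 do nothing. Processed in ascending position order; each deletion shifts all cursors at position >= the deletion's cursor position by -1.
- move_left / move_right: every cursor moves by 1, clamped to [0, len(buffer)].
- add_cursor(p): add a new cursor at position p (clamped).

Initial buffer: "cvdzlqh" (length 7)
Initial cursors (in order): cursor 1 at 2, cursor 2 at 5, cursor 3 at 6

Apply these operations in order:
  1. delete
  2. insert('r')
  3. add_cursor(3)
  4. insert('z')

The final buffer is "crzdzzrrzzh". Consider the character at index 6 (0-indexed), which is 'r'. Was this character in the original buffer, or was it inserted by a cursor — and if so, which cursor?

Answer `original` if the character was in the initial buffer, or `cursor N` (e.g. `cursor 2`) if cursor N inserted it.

After op 1 (delete): buffer="cdzh" (len 4), cursors c1@1 c2@3 c3@3, authorship ....
After op 2 (insert('r')): buffer="crdzrrh" (len 7), cursors c1@2 c2@6 c3@6, authorship .1..23.
After op 3 (add_cursor(3)): buffer="crdzrrh" (len 7), cursors c1@2 c4@3 c2@6 c3@6, authorship .1..23.
After op 4 (insert('z')): buffer="crzdzzrrzzh" (len 11), cursors c1@3 c4@5 c2@10 c3@10, authorship .11.4.2323.
Authorship (.=original, N=cursor N): . 1 1 . 4 . 2 3 2 3 .
Index 6: author = 2

Answer: cursor 2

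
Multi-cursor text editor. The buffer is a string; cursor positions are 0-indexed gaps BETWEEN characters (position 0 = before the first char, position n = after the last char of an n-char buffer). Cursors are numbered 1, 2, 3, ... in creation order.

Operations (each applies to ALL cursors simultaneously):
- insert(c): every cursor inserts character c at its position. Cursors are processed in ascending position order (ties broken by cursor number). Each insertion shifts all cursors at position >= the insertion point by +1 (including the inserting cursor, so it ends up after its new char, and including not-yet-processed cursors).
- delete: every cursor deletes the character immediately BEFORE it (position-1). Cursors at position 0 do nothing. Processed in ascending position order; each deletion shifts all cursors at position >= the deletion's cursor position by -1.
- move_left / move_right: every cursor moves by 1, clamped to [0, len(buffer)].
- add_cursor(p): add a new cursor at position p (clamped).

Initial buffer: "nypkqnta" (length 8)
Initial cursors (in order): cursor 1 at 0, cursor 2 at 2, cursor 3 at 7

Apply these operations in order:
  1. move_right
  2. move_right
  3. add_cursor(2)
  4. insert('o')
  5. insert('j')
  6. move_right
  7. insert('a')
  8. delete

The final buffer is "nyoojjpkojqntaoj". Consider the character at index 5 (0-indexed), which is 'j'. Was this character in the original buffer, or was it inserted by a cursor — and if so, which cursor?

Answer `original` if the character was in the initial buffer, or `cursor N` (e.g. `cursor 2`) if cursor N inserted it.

Answer: cursor 4

Derivation:
After op 1 (move_right): buffer="nypkqnta" (len 8), cursors c1@1 c2@3 c3@8, authorship ........
After op 2 (move_right): buffer="nypkqnta" (len 8), cursors c1@2 c2@4 c3@8, authorship ........
After op 3 (add_cursor(2)): buffer="nypkqnta" (len 8), cursors c1@2 c4@2 c2@4 c3@8, authorship ........
After op 4 (insert('o')): buffer="nyoopkoqntao" (len 12), cursors c1@4 c4@4 c2@7 c3@12, authorship ..14..2....3
After op 5 (insert('j')): buffer="nyoojjpkojqntaoj" (len 16), cursors c1@6 c4@6 c2@10 c3@16, authorship ..1414..22....33
After op 6 (move_right): buffer="nyoojjpkojqntaoj" (len 16), cursors c1@7 c4@7 c2@11 c3@16, authorship ..1414..22....33
After op 7 (insert('a')): buffer="nyoojjpaakojqantaoja" (len 20), cursors c1@9 c4@9 c2@14 c3@20, authorship ..1414.14.22.2...333
After op 8 (delete): buffer="nyoojjpkojqntaoj" (len 16), cursors c1@7 c4@7 c2@11 c3@16, authorship ..1414..22....33
Authorship (.=original, N=cursor N): . . 1 4 1 4 . . 2 2 . . . . 3 3
Index 5: author = 4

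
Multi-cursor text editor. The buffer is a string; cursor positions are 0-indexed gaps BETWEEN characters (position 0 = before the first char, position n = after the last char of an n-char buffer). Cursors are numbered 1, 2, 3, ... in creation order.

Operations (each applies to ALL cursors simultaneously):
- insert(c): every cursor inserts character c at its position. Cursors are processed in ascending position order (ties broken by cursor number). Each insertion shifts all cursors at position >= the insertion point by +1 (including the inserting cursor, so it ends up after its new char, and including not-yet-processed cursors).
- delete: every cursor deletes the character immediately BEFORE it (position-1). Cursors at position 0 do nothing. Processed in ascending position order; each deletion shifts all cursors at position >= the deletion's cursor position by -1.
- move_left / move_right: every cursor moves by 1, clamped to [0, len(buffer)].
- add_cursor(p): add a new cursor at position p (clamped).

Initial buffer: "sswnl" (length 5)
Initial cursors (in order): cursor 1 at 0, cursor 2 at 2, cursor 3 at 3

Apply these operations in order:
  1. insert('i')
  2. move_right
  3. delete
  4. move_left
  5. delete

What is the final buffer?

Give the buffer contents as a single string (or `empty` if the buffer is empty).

Answer: iil

Derivation:
After op 1 (insert('i')): buffer="issiwinl" (len 8), cursors c1@1 c2@4 c3@6, authorship 1..2.3..
After op 2 (move_right): buffer="issiwinl" (len 8), cursors c1@2 c2@5 c3@7, authorship 1..2.3..
After op 3 (delete): buffer="isiil" (len 5), cursors c1@1 c2@3 c3@4, authorship 1.23.
After op 4 (move_left): buffer="isiil" (len 5), cursors c1@0 c2@2 c3@3, authorship 1.23.
After op 5 (delete): buffer="iil" (len 3), cursors c1@0 c2@1 c3@1, authorship 13.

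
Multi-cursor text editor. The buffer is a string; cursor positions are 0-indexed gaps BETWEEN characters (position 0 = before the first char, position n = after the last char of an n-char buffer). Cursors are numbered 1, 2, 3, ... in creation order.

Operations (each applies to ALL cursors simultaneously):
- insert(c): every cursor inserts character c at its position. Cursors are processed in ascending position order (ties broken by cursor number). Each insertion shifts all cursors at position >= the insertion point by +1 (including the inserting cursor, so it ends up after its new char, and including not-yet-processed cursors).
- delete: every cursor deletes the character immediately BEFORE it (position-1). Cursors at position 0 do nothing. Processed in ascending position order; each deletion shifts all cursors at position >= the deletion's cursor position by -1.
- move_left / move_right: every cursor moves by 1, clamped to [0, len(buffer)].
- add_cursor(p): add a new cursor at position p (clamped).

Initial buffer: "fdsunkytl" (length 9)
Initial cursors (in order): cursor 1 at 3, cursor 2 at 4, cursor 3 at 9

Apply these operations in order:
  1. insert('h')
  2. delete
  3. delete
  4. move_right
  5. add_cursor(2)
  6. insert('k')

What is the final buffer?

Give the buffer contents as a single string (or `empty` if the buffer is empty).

After op 1 (insert('h')): buffer="fdshuhnkytlh" (len 12), cursors c1@4 c2@6 c3@12, authorship ...1.2.....3
After op 2 (delete): buffer="fdsunkytl" (len 9), cursors c1@3 c2@4 c3@9, authorship .........
After op 3 (delete): buffer="fdnkyt" (len 6), cursors c1@2 c2@2 c3@6, authorship ......
After op 4 (move_right): buffer="fdnkyt" (len 6), cursors c1@3 c2@3 c3@6, authorship ......
After op 5 (add_cursor(2)): buffer="fdnkyt" (len 6), cursors c4@2 c1@3 c2@3 c3@6, authorship ......
After op 6 (insert('k')): buffer="fdknkkkytk" (len 10), cursors c4@3 c1@6 c2@6 c3@10, authorship ..4.12...3

Answer: fdknkkkytk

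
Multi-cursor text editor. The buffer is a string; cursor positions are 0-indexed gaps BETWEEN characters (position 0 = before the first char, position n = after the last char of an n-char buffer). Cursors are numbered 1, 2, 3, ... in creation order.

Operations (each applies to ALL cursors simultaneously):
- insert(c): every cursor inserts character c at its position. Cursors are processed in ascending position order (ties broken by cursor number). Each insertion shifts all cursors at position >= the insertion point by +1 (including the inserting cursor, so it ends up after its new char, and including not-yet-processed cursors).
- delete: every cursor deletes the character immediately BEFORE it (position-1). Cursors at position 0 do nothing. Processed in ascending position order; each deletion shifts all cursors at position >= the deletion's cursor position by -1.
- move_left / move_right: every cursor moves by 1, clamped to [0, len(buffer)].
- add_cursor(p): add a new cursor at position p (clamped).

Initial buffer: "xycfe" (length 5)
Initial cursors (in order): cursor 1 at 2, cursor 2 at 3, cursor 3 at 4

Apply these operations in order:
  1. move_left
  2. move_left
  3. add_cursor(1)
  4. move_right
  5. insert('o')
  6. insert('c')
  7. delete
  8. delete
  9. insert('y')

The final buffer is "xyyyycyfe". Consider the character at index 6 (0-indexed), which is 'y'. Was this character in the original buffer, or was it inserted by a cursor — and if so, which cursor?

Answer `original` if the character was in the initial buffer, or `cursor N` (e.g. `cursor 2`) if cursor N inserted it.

Answer: cursor 3

Derivation:
After op 1 (move_left): buffer="xycfe" (len 5), cursors c1@1 c2@2 c3@3, authorship .....
After op 2 (move_left): buffer="xycfe" (len 5), cursors c1@0 c2@1 c3@2, authorship .....
After op 3 (add_cursor(1)): buffer="xycfe" (len 5), cursors c1@0 c2@1 c4@1 c3@2, authorship .....
After op 4 (move_right): buffer="xycfe" (len 5), cursors c1@1 c2@2 c4@2 c3@3, authorship .....
After op 5 (insert('o')): buffer="xoyoocofe" (len 9), cursors c1@2 c2@5 c4@5 c3@7, authorship .1.24.3..
After op 6 (insert('c')): buffer="xocyoocccocfe" (len 13), cursors c1@3 c2@8 c4@8 c3@11, authorship .11.2424.33..
After op 7 (delete): buffer="xoyoocofe" (len 9), cursors c1@2 c2@5 c4@5 c3@7, authorship .1.24.3..
After op 8 (delete): buffer="xycfe" (len 5), cursors c1@1 c2@2 c4@2 c3@3, authorship .....
After op 9 (insert('y')): buffer="xyyyycyfe" (len 9), cursors c1@2 c2@5 c4@5 c3@7, authorship .1.24.3..
Authorship (.=original, N=cursor N): . 1 . 2 4 . 3 . .
Index 6: author = 3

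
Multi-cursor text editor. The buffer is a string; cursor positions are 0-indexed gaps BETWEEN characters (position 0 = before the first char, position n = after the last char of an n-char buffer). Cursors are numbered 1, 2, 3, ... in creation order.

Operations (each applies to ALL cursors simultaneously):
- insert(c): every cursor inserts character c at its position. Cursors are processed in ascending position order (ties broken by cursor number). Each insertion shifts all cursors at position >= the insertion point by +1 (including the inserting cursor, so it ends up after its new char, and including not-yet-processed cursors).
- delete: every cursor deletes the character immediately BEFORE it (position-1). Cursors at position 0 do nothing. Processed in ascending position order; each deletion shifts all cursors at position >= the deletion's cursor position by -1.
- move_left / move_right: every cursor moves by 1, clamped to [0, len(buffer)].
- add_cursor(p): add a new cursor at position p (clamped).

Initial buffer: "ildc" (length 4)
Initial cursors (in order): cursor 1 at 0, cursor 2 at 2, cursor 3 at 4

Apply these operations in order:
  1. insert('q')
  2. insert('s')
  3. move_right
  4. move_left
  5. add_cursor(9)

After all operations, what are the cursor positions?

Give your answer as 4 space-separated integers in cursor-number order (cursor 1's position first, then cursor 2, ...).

Answer: 2 6 9 9

Derivation:
After op 1 (insert('q')): buffer="qilqdcq" (len 7), cursors c1@1 c2@4 c3@7, authorship 1..2..3
After op 2 (insert('s')): buffer="qsilqsdcqs" (len 10), cursors c1@2 c2@6 c3@10, authorship 11..22..33
After op 3 (move_right): buffer="qsilqsdcqs" (len 10), cursors c1@3 c2@7 c3@10, authorship 11..22..33
After op 4 (move_left): buffer="qsilqsdcqs" (len 10), cursors c1@2 c2@6 c3@9, authorship 11..22..33
After op 5 (add_cursor(9)): buffer="qsilqsdcqs" (len 10), cursors c1@2 c2@6 c3@9 c4@9, authorship 11..22..33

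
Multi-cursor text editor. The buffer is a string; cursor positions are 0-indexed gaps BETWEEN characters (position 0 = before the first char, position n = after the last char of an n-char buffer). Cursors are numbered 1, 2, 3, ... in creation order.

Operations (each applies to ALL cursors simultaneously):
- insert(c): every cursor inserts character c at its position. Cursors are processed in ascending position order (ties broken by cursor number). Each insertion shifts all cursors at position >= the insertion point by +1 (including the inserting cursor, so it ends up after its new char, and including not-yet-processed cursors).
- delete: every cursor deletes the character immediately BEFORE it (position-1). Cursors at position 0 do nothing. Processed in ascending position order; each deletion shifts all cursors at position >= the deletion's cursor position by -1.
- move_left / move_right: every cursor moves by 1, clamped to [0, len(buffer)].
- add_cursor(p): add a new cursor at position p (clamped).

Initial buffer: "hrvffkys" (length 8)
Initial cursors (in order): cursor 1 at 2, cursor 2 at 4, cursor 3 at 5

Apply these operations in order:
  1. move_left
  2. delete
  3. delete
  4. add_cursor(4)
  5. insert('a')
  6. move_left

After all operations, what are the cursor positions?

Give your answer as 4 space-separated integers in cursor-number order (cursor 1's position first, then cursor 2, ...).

After op 1 (move_left): buffer="hrvffkys" (len 8), cursors c1@1 c2@3 c3@4, authorship ........
After op 2 (delete): buffer="rfkys" (len 5), cursors c1@0 c2@1 c3@1, authorship .....
After op 3 (delete): buffer="fkys" (len 4), cursors c1@0 c2@0 c3@0, authorship ....
After op 4 (add_cursor(4)): buffer="fkys" (len 4), cursors c1@0 c2@0 c3@0 c4@4, authorship ....
After op 5 (insert('a')): buffer="aaafkysa" (len 8), cursors c1@3 c2@3 c3@3 c4@8, authorship 123....4
After op 6 (move_left): buffer="aaafkysa" (len 8), cursors c1@2 c2@2 c3@2 c4@7, authorship 123....4

Answer: 2 2 2 7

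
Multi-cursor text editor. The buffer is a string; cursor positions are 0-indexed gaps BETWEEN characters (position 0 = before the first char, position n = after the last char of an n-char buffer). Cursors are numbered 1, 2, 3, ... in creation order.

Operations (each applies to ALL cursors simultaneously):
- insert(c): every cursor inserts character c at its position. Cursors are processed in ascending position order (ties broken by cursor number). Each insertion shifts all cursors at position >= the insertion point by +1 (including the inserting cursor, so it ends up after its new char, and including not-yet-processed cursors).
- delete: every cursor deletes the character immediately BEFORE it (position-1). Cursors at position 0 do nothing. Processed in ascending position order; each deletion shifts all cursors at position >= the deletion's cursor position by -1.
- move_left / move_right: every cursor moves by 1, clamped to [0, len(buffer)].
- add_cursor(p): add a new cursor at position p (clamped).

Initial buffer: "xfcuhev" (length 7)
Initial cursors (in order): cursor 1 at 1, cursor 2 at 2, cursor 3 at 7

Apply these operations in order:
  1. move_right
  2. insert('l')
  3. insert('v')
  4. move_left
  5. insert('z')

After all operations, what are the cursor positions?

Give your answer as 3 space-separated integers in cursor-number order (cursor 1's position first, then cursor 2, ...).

After op 1 (move_right): buffer="xfcuhev" (len 7), cursors c1@2 c2@3 c3@7, authorship .......
After op 2 (insert('l')): buffer="xflcluhevl" (len 10), cursors c1@3 c2@5 c3@10, authorship ..1.2....3
After op 3 (insert('v')): buffer="xflvclvuhevlv" (len 13), cursors c1@4 c2@7 c3@13, authorship ..11.22....33
After op 4 (move_left): buffer="xflvclvuhevlv" (len 13), cursors c1@3 c2@6 c3@12, authorship ..11.22....33
After op 5 (insert('z')): buffer="xflzvclzvuhevlzv" (len 16), cursors c1@4 c2@8 c3@15, authorship ..111.222....333

Answer: 4 8 15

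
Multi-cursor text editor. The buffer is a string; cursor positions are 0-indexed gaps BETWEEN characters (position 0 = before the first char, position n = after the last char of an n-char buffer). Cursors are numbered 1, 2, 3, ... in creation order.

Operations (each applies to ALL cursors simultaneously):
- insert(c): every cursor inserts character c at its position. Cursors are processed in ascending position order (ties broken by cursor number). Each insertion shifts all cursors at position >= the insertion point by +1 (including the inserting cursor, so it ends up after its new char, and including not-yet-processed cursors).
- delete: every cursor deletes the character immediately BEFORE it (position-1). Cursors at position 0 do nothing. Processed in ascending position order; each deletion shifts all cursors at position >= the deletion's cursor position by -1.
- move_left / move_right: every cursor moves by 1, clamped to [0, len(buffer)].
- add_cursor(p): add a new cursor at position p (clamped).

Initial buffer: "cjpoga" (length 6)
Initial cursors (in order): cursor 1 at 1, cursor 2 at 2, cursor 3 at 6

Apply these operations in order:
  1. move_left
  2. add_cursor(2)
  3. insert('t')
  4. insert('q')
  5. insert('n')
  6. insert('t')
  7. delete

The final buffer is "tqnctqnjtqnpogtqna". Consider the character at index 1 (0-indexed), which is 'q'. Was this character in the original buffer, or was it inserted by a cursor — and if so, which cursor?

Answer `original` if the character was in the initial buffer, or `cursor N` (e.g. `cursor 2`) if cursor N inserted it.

After op 1 (move_left): buffer="cjpoga" (len 6), cursors c1@0 c2@1 c3@5, authorship ......
After op 2 (add_cursor(2)): buffer="cjpoga" (len 6), cursors c1@0 c2@1 c4@2 c3@5, authorship ......
After op 3 (insert('t')): buffer="tctjtpogta" (len 10), cursors c1@1 c2@3 c4@5 c3@9, authorship 1.2.4...3.
After op 4 (insert('q')): buffer="tqctqjtqpogtqa" (len 14), cursors c1@2 c2@5 c4@8 c3@13, authorship 11.22.44...33.
After op 5 (insert('n')): buffer="tqnctqnjtqnpogtqna" (len 18), cursors c1@3 c2@7 c4@11 c3@17, authorship 111.222.444...333.
After op 6 (insert('t')): buffer="tqntctqntjtqntpogtqnta" (len 22), cursors c1@4 c2@9 c4@14 c3@21, authorship 1111.2222.4444...3333.
After op 7 (delete): buffer="tqnctqnjtqnpogtqna" (len 18), cursors c1@3 c2@7 c4@11 c3@17, authorship 111.222.444...333.
Authorship (.=original, N=cursor N): 1 1 1 . 2 2 2 . 4 4 4 . . . 3 3 3 .
Index 1: author = 1

Answer: cursor 1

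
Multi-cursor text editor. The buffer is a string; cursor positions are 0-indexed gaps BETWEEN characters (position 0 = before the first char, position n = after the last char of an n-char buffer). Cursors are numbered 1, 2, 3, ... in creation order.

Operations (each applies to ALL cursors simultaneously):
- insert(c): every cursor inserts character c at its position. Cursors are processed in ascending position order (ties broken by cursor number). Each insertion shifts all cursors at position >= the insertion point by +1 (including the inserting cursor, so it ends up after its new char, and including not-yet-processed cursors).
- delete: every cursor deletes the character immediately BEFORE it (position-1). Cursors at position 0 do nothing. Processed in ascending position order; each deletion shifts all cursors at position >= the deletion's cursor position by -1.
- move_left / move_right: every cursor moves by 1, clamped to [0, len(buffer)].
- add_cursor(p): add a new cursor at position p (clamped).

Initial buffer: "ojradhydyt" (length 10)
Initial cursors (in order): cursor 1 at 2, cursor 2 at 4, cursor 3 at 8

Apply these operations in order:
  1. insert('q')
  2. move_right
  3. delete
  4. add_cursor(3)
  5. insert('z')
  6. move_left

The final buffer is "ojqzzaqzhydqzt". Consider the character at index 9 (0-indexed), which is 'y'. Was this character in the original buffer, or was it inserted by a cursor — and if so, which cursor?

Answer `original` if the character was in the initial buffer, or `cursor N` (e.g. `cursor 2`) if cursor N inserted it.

After op 1 (insert('q')): buffer="ojqraqdhydqyt" (len 13), cursors c1@3 c2@6 c3@11, authorship ..1..2....3..
After op 2 (move_right): buffer="ojqraqdhydqyt" (len 13), cursors c1@4 c2@7 c3@12, authorship ..1..2....3..
After op 3 (delete): buffer="ojqaqhydqt" (len 10), cursors c1@3 c2@5 c3@9, authorship ..1.2...3.
After op 4 (add_cursor(3)): buffer="ojqaqhydqt" (len 10), cursors c1@3 c4@3 c2@5 c3@9, authorship ..1.2...3.
After op 5 (insert('z')): buffer="ojqzzaqzhydqzt" (len 14), cursors c1@5 c4@5 c2@8 c3@13, authorship ..114.22...33.
After op 6 (move_left): buffer="ojqzzaqzhydqzt" (len 14), cursors c1@4 c4@4 c2@7 c3@12, authorship ..114.22...33.
Authorship (.=original, N=cursor N): . . 1 1 4 . 2 2 . . . 3 3 .
Index 9: author = original

Answer: original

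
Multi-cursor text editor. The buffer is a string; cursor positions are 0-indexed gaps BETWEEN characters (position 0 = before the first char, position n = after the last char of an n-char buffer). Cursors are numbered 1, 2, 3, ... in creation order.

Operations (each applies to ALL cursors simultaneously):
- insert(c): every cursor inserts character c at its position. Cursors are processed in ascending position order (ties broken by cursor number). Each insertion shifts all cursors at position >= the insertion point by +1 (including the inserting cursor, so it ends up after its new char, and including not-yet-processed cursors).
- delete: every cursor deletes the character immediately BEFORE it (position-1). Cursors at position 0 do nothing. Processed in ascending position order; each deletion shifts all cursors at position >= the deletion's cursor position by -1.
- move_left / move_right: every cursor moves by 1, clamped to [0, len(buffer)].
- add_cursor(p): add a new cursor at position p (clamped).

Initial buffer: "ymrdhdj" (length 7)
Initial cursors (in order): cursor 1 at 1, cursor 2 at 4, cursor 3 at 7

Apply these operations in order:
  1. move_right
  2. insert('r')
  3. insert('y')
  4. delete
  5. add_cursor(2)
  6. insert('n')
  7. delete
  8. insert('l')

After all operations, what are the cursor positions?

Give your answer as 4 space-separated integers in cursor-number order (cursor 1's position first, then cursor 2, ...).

After op 1 (move_right): buffer="ymrdhdj" (len 7), cursors c1@2 c2@5 c3@7, authorship .......
After op 2 (insert('r')): buffer="ymrrdhrdjr" (len 10), cursors c1@3 c2@7 c3@10, authorship ..1...2..3
After op 3 (insert('y')): buffer="ymryrdhrydjry" (len 13), cursors c1@4 c2@9 c3@13, authorship ..11...22..33
After op 4 (delete): buffer="ymrrdhrdjr" (len 10), cursors c1@3 c2@7 c3@10, authorship ..1...2..3
After op 5 (add_cursor(2)): buffer="ymrrdhrdjr" (len 10), cursors c4@2 c1@3 c2@7 c3@10, authorship ..1...2..3
After op 6 (insert('n')): buffer="ymnrnrdhrndjrn" (len 14), cursors c4@3 c1@5 c2@10 c3@14, authorship ..411...22..33
After op 7 (delete): buffer="ymrrdhrdjr" (len 10), cursors c4@2 c1@3 c2@7 c3@10, authorship ..1...2..3
After op 8 (insert('l')): buffer="ymlrlrdhrldjrl" (len 14), cursors c4@3 c1@5 c2@10 c3@14, authorship ..411...22..33

Answer: 5 10 14 3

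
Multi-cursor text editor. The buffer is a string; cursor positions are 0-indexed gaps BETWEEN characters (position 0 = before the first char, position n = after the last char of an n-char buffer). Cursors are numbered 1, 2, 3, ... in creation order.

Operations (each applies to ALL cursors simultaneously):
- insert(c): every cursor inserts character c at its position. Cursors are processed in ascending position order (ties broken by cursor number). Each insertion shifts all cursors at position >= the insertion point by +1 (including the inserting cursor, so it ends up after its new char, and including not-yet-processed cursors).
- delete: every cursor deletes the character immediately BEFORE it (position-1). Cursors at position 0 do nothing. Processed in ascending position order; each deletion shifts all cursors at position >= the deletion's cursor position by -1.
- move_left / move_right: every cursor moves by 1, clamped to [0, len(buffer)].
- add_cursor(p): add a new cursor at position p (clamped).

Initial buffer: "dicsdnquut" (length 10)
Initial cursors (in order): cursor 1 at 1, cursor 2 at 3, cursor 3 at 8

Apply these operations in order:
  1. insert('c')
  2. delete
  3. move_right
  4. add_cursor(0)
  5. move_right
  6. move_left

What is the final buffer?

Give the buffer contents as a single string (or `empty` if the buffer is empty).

Answer: dicsdnquut

Derivation:
After op 1 (insert('c')): buffer="dciccsdnqucut" (len 13), cursors c1@2 c2@5 c3@11, authorship .1..2.....3..
After op 2 (delete): buffer="dicsdnquut" (len 10), cursors c1@1 c2@3 c3@8, authorship ..........
After op 3 (move_right): buffer="dicsdnquut" (len 10), cursors c1@2 c2@4 c3@9, authorship ..........
After op 4 (add_cursor(0)): buffer="dicsdnquut" (len 10), cursors c4@0 c1@2 c2@4 c3@9, authorship ..........
After op 5 (move_right): buffer="dicsdnquut" (len 10), cursors c4@1 c1@3 c2@5 c3@10, authorship ..........
After op 6 (move_left): buffer="dicsdnquut" (len 10), cursors c4@0 c1@2 c2@4 c3@9, authorship ..........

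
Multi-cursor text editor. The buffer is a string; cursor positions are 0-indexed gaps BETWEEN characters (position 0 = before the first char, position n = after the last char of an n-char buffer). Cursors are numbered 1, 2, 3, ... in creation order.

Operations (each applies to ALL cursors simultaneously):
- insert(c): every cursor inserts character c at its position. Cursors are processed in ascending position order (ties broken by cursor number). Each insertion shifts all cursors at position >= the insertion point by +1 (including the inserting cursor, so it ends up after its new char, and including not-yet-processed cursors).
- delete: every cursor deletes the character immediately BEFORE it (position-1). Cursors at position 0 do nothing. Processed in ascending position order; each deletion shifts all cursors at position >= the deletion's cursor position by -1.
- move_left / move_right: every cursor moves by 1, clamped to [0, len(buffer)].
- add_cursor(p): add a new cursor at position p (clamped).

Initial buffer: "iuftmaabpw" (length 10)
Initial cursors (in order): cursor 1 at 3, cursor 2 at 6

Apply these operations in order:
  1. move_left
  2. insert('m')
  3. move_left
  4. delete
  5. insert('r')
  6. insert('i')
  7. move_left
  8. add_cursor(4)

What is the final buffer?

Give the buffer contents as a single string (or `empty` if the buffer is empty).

After op 1 (move_left): buffer="iuftmaabpw" (len 10), cursors c1@2 c2@5, authorship ..........
After op 2 (insert('m')): buffer="iumftmmaabpw" (len 12), cursors c1@3 c2@7, authorship ..1...2.....
After op 3 (move_left): buffer="iumftmmaabpw" (len 12), cursors c1@2 c2@6, authorship ..1...2.....
After op 4 (delete): buffer="imftmaabpw" (len 10), cursors c1@1 c2@4, authorship .1..2.....
After op 5 (insert('r')): buffer="irmftrmaabpw" (len 12), cursors c1@2 c2@6, authorship .11..22.....
After op 6 (insert('i')): buffer="irimftrimaabpw" (len 14), cursors c1@3 c2@8, authorship .111..222.....
After op 7 (move_left): buffer="irimftrimaabpw" (len 14), cursors c1@2 c2@7, authorship .111..222.....
After op 8 (add_cursor(4)): buffer="irimftrimaabpw" (len 14), cursors c1@2 c3@4 c2@7, authorship .111..222.....

Answer: irimftrimaabpw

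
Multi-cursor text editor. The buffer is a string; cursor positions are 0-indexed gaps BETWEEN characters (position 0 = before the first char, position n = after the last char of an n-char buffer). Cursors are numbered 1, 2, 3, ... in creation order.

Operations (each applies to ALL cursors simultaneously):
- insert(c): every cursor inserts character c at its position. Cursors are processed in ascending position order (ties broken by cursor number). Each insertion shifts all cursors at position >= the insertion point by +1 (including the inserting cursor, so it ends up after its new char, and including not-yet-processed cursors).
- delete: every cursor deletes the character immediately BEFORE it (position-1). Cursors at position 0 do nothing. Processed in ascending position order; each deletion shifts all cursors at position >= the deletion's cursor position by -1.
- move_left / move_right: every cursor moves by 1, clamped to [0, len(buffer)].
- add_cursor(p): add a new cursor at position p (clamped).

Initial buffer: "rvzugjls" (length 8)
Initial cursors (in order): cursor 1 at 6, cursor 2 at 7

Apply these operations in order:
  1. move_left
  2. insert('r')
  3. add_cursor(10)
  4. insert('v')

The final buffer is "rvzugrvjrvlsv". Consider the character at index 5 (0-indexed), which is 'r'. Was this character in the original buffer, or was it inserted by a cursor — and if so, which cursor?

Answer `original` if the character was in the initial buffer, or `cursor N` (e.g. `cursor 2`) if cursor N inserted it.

Answer: cursor 1

Derivation:
After op 1 (move_left): buffer="rvzugjls" (len 8), cursors c1@5 c2@6, authorship ........
After op 2 (insert('r')): buffer="rvzugrjrls" (len 10), cursors c1@6 c2@8, authorship .....1.2..
After op 3 (add_cursor(10)): buffer="rvzugrjrls" (len 10), cursors c1@6 c2@8 c3@10, authorship .....1.2..
After op 4 (insert('v')): buffer="rvzugrvjrvlsv" (len 13), cursors c1@7 c2@10 c3@13, authorship .....11.22..3
Authorship (.=original, N=cursor N): . . . . . 1 1 . 2 2 . . 3
Index 5: author = 1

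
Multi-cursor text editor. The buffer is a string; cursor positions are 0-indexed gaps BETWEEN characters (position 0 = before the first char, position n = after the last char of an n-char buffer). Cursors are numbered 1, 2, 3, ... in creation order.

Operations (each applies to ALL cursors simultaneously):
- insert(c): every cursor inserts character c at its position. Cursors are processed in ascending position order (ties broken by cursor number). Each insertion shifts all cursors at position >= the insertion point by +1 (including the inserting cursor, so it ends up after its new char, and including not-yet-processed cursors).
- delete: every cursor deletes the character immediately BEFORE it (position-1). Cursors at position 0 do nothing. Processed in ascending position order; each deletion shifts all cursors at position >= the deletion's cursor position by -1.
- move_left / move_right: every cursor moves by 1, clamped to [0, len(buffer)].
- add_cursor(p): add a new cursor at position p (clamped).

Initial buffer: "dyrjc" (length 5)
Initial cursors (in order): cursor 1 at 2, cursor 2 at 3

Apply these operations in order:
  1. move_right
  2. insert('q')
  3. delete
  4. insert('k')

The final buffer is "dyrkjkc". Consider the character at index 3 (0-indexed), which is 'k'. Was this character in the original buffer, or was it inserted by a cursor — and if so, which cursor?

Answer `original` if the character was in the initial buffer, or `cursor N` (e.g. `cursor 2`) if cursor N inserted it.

After op 1 (move_right): buffer="dyrjc" (len 5), cursors c1@3 c2@4, authorship .....
After op 2 (insert('q')): buffer="dyrqjqc" (len 7), cursors c1@4 c2@6, authorship ...1.2.
After op 3 (delete): buffer="dyrjc" (len 5), cursors c1@3 c2@4, authorship .....
After op 4 (insert('k')): buffer="dyrkjkc" (len 7), cursors c1@4 c2@6, authorship ...1.2.
Authorship (.=original, N=cursor N): . . . 1 . 2 .
Index 3: author = 1

Answer: cursor 1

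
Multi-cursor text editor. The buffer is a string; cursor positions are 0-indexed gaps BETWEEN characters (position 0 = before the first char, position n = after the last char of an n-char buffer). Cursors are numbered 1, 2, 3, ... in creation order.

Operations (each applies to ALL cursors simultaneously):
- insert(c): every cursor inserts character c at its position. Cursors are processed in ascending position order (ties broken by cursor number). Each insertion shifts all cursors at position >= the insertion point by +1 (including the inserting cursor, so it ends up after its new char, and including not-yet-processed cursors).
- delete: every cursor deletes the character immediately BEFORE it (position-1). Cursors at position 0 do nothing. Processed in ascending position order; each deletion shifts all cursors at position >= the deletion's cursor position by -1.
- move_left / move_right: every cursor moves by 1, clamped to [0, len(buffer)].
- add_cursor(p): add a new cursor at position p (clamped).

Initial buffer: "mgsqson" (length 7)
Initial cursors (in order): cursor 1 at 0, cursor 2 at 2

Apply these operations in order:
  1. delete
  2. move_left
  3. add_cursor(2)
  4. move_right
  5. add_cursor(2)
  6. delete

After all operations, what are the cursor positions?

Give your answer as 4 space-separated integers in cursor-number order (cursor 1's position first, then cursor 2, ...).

After op 1 (delete): buffer="msqson" (len 6), cursors c1@0 c2@1, authorship ......
After op 2 (move_left): buffer="msqson" (len 6), cursors c1@0 c2@0, authorship ......
After op 3 (add_cursor(2)): buffer="msqson" (len 6), cursors c1@0 c2@0 c3@2, authorship ......
After op 4 (move_right): buffer="msqson" (len 6), cursors c1@1 c2@1 c3@3, authorship ......
After op 5 (add_cursor(2)): buffer="msqson" (len 6), cursors c1@1 c2@1 c4@2 c3@3, authorship ......
After op 6 (delete): buffer="son" (len 3), cursors c1@0 c2@0 c3@0 c4@0, authorship ...

Answer: 0 0 0 0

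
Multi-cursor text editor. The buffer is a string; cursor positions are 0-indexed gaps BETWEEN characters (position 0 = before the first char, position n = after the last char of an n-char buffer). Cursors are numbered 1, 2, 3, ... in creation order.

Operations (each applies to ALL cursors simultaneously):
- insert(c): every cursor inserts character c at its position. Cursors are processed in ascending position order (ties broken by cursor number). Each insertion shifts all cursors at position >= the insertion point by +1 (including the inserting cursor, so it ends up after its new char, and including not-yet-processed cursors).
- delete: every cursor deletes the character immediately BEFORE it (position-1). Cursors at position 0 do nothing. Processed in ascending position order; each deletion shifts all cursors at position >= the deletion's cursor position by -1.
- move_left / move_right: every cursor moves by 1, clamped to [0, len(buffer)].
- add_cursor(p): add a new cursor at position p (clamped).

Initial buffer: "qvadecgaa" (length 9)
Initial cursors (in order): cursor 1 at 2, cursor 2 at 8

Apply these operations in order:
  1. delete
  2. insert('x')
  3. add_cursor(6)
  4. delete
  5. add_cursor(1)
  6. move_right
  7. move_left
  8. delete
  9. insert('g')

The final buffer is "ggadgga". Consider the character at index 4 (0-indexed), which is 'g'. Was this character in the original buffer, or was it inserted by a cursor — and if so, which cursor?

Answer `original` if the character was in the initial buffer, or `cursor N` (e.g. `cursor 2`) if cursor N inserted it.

After op 1 (delete): buffer="qadecga" (len 7), cursors c1@1 c2@6, authorship .......
After op 2 (insert('x')): buffer="qxadecgxa" (len 9), cursors c1@2 c2@8, authorship .1.....2.
After op 3 (add_cursor(6)): buffer="qxadecgxa" (len 9), cursors c1@2 c3@6 c2@8, authorship .1.....2.
After op 4 (delete): buffer="qadega" (len 6), cursors c1@1 c3@4 c2@5, authorship ......
After op 5 (add_cursor(1)): buffer="qadega" (len 6), cursors c1@1 c4@1 c3@4 c2@5, authorship ......
After op 6 (move_right): buffer="qadega" (len 6), cursors c1@2 c4@2 c3@5 c2@6, authorship ......
After op 7 (move_left): buffer="qadega" (len 6), cursors c1@1 c4@1 c3@4 c2@5, authorship ......
After op 8 (delete): buffer="ada" (len 3), cursors c1@0 c4@0 c2@2 c3@2, authorship ...
After op 9 (insert('g')): buffer="ggadgga" (len 7), cursors c1@2 c4@2 c2@6 c3@6, authorship 14..23.
Authorship (.=original, N=cursor N): 1 4 . . 2 3 .
Index 4: author = 2

Answer: cursor 2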